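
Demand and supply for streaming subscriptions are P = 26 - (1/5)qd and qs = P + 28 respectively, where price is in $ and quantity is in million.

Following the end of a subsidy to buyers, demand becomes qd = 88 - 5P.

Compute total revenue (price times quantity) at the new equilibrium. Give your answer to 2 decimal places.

Original equilibrium: 130 - 5P = P + 28 gives 102 = 6P, so P = 17 and q = 45.
After the shift, demand is qd = 88 - 5P and supply is qs = P + 28.
Setting them equal: 88 - 5P = P + 28 → 60 = 6P, so P = 10 and q = 38.
New expenditure = 10 × 38 = 380.00.

380.00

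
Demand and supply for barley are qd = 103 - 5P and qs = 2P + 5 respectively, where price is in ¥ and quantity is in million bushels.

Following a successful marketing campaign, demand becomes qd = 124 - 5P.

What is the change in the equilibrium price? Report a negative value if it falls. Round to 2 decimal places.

Original equilibrium: 103 - 5P = 2P + 5 gives 98 = 7P, so P = 14 and q = 33.
The shock moves the curves to qd = 124 - 5P and qs = 2P + 5.
New equilibrium: 124 - 5P = 2P + 5 ⇒ 119 = 7P ⇒ P = 17, q = 39.
ΔP = 17 − 14 = +3.00.

+3.00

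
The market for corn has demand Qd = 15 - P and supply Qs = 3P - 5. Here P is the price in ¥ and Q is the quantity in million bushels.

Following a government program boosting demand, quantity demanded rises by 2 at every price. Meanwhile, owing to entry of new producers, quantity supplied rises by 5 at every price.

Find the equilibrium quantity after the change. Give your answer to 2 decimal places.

Before the shock: 15 - P = 3P - 5 ⇒ 20 = 4P ⇒ P = 5, Q = 10.
With the change applied: demand Qd = 17 - P, supply Qs = 3P.
Setting them equal: 17 - P = 3P → 17 = 4P, so P = 4.25 and Q = 12.75.

12.75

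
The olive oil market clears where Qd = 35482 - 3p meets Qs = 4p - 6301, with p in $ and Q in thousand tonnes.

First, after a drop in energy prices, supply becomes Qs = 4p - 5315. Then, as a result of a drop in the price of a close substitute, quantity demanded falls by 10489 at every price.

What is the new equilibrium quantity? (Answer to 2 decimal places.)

Before the shock: 35482 - 3p = 4p - 6301 ⇒ 41783 = 7p ⇒ p = 5969, Q = 17575.
The shock moves the curves to Qd = 24993 - 3p and Qs = 4p - 5315.
Equate the new curves: 24993 - 3p = 4p - 5315, giving 30308 = 7p, p = 30308/7 ≈ 4329.7143, Q = 84027/7 ≈ 12003.8571.

12003.86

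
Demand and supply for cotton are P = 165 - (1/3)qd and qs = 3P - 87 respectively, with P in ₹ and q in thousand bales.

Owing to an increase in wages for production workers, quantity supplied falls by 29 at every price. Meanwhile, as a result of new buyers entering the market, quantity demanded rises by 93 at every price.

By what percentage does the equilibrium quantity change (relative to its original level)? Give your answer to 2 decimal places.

+15.69

Before the shock: 495 - 3P = 3P - 87 ⇒ 582 = 6P ⇒ P = 97, q = 204.
After the shift, demand is qd = 588 - 3P and supply is qs = 3P - 116.
Equate the new curves: 588 - 3P = 3P - 116, giving 704 = 6P, P = 352/3 ≈ 117.3333, q = 236.
%Δq = (236 − 204) / 204 × 100 = +15.69%.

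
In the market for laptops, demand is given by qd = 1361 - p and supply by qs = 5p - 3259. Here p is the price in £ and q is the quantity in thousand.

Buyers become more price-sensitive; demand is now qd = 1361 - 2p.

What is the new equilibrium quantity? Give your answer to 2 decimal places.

Before the shock: 1361 - p = 5p - 3259 ⇒ 4620 = 6p ⇒ p = 770, q = 591.
The shock moves the curves to qd = 1361 - 2p and qs = 5p - 3259.
Clearing the new market: 1361 - 2p = 5p - 3259, so p = 660 and q = 41.

41.00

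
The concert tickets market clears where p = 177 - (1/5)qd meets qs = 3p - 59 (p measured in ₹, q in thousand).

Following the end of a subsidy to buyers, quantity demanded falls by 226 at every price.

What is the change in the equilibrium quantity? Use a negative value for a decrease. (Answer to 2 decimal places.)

-84.75

Initially, 885 - 5p = 3p - 59, so 944 = 8p and p = 118, q = 295.
After the shift, demand is qd = 659 - 5p and supply is qs = 3p - 59.
New equilibrium: 659 - 5p = 3p - 59 ⇒ 718 = 8p ⇒ p = 89.75, q = 210.25.
Δq = 210.25 − 295 = -84.75.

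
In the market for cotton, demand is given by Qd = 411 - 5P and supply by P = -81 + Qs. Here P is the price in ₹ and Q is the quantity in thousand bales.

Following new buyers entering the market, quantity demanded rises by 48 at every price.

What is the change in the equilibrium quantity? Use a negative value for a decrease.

+8

Before the shock: 411 - 5P = P + 81 ⇒ 330 = 6P ⇒ P = 55, Q = 136.
The new curves are Qd = 459 - 5P (demand) and Qs = P + 81 (supply).
New equilibrium: 459 - 5P = P + 81 ⇒ 378 = 6P ⇒ P = 63, Q = 144.
ΔQ = 144 − 136 = +8.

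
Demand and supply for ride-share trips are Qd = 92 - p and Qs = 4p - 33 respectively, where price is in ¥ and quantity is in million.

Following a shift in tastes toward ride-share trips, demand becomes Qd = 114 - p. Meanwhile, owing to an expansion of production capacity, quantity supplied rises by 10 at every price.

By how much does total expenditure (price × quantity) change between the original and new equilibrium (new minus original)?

+697.84

Original equilibrium: 92 - p = 4p - 33 gives 125 = 5p, so p = 25 and Q = 67.
With the change applied: demand Qd = 114 - p, supply Qs = 4p - 23.
Setting them equal: 114 - p = 4p - 23 → 137 = 5p, so p = 27.4 and Q = 86.6.
Expenditure moves from 25×67 = 1675 to 27.4×86.6 = 2372.84; change = +697.84.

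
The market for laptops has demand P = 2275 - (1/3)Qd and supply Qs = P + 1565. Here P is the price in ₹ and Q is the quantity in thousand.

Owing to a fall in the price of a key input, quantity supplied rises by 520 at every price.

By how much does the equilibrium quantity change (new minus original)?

+390

Original equilibrium: 6825 - 3P = P + 1565 gives 5260 = 4P, so P = 1315 and Q = 2880.
After the shift, demand is Qd = 6825 - 3P and supply is Qs = P + 2085.
Clearing the new market: 6825 - 3P = P + 2085, so P = 1185 and Q = 3270.
ΔQ = 3270 − 2880 = +390.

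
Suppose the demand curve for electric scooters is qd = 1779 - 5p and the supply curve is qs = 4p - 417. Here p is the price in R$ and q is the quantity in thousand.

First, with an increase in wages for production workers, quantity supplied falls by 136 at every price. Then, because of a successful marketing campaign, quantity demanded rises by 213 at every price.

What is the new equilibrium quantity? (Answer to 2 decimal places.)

578.11

Solve the original market: 1779 - 5p = 4p - 417, hence p = 244 and q = 559.
After the shift, demand is qd = 1992 - 5p and supply is qs = 4p - 553.
Equate the new curves: 1992 - 5p = 4p - 553, giving 2545 = 9p, p = 2545/9 ≈ 282.7778, q = 5203/9 ≈ 578.1111.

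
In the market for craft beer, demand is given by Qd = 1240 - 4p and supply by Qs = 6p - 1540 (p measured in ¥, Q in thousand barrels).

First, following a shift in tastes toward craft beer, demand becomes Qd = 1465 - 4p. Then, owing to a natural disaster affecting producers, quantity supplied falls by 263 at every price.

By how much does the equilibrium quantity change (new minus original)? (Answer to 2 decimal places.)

+29.80

Initially, 1240 - 4p = 6p - 1540, so 2780 = 10p and p = 278, Q = 128.
The new curves are Qd = 1465 - 4p (demand) and Qs = 6p - 1803 (supply).
Setting them equal: 1465 - 4p = 6p - 1803 → 3268 = 10p, so p = 326.8 and Q = 157.8.
ΔQ = 157.8 − 128 = +29.80.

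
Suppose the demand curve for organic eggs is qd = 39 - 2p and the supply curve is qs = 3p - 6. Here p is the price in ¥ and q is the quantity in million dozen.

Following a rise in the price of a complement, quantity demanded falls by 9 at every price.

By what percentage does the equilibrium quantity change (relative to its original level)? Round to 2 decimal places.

-25.71

Original equilibrium: 39 - 2p = 3p - 6 gives 45 = 5p, so p = 9 and q = 21.
With the change applied: demand qd = 30 - 2p, supply qs = 3p - 6.
Setting them equal: 30 - 2p = 3p - 6 → 36 = 5p, so p = 7.2 and q = 15.6.
%Δq = (15.6 − 21) / 21 × 100 = -25.71%.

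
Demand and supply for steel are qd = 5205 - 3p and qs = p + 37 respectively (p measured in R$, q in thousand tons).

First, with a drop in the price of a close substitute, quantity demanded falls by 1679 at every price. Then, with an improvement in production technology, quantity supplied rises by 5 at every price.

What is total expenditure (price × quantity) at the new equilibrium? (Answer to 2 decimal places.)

795223.00

Initially, 5205 - 3p = p + 37, so 5168 = 4p and p = 1292, q = 1329.
The shock moves the curves to qd = 3526 - 3p and qs = p + 42.
Setting them equal: 3526 - 3p = p + 42 → 3484 = 4p, so p = 871 and q = 913.
New expenditure = 871 × 913 = 795223.00.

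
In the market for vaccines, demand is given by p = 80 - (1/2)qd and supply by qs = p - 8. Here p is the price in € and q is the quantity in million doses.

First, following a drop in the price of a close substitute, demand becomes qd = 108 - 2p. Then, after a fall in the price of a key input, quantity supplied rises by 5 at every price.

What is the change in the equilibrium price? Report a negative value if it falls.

-19

Before the shock: 160 - 2p = p - 8 ⇒ 168 = 3p ⇒ p = 56, q = 48.
After the shift, demand is qd = 108 - 2p and supply is qs = p - 3.
Clearing the new market: 108 - 2p = p - 3, so p = 37 and q = 34.
Δp = 37 − 56 = -19.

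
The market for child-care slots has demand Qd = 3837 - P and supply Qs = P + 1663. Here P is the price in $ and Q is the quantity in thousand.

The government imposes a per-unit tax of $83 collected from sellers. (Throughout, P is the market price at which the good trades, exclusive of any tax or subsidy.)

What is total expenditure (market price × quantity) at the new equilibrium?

Initially, 3837 - P = P + 1663, so 2174 = 2P and P = 1087, Q = 2750.
Since sellers keep the price net of the tax, the effective supply curve becomes Qs = P + 1580.
New equilibrium: 3837 - P = P + 1580 ⇒ 2257 = 2P ⇒ P = 1128.5, Q = 2708.5.
New expenditure = 1128.5 × 2708.5 = 3056542.25.

3056542.25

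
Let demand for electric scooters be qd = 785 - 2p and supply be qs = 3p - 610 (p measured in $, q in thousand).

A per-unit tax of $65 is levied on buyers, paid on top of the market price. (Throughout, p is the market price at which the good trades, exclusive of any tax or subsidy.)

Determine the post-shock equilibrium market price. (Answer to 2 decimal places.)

Before the shock: 785 - 2p = 3p - 610 ⇒ 1395 = 5p ⇒ p = 279, q = 227.
Since buyers pay the price plus the tax, the effective demand curve becomes qd = 655 - 2p.
Setting them equal: 655 - 2p = 3p - 610 → 1265 = 5p, so p = 253 and q = 149.

253.00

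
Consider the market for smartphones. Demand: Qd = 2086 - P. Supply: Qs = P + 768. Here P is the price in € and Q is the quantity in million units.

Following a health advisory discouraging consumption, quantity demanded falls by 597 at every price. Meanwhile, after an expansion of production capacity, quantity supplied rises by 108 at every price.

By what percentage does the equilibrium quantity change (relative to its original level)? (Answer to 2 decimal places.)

-17.13

Before the shock: 2086 - P = P + 768 ⇒ 1318 = 2P ⇒ P = 659, Q = 1427.
The new curves are Qd = 1489 - P (demand) and Qs = P + 876 (supply).
Setting them equal: 1489 - P = P + 876 → 613 = 2P, so P = 306.5 and Q = 1182.5.
%ΔQ = (1182.5 − 1427) / 1427 × 100 = -17.13%.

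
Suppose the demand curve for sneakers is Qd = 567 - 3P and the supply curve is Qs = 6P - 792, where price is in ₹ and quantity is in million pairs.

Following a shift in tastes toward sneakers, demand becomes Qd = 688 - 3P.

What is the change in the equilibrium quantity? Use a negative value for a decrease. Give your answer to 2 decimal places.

Initially, 567 - 3P = 6P - 792, so 1359 = 9P and P = 151, Q = 114.
With the change applied: demand Qd = 688 - 3P, supply Qs = 6P - 792.
Clearing the new market: 688 - 3P = 6P - 792, so P = 1480/9 ≈ 164.4444 and Q = 584/3 ≈ 194.6667.
ΔQ = 194.6667 − 114 = +80.67.

+80.67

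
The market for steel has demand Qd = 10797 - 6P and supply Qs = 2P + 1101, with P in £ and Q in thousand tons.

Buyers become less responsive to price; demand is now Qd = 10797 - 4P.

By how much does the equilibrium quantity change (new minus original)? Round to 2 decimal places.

Original equilibrium: 10797 - 6P = 2P + 1101 gives 9696 = 8P, so P = 1212 and Q = 3525.
The new curves are Qd = 10797 - 4P (demand) and Qs = 2P + 1101 (supply).
New equilibrium: 10797 - 4P = 2P + 1101 ⇒ 9696 = 6P ⇒ P = 1616, Q = 4333.
ΔQ = 4333 − 3525 = +808.00.

+808.00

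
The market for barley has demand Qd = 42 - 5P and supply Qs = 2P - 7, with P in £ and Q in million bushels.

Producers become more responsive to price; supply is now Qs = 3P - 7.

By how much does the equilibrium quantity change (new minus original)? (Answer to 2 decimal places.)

Original equilibrium: 42 - 5P = 2P - 7 gives 49 = 7P, so P = 7 and Q = 7.
The new curves are Qd = 42 - 5P (demand) and Qs = 3P - 7 (supply).
Setting them equal: 42 - 5P = 3P - 7 → 49 = 8P, so P = 6.125 and Q = 11.375.
ΔQ = 11.375 − 7 = +4.38.

+4.38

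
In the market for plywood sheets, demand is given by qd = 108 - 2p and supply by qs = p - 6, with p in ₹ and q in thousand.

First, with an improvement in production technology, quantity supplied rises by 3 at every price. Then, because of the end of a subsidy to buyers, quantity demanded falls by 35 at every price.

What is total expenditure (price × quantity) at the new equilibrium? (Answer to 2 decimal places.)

565.78

Solve the original market: 108 - 2p = p - 6, hence p = 38 and q = 32.
The shock moves the curves to qd = 73 - 2p and qs = p - 3.
New equilibrium: 73 - 2p = p - 3 ⇒ 76 = 3p ⇒ p = 76/3 ≈ 25.3333, q = 67/3 ≈ 22.3333.
New expenditure = 25.3333 × 22.3333 = 565.78.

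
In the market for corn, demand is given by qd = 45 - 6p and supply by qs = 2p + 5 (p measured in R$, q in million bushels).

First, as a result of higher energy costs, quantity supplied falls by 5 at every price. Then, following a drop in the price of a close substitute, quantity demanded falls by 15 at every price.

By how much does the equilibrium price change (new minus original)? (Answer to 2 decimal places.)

Before the shock: 45 - 6p = 2p + 5 ⇒ 40 = 8p ⇒ p = 5, q = 15.
The shock moves the curves to qd = 30 - 6p and qs = 2p.
Equate the new curves: 30 - 6p = 2p, giving 30 = 8p, p = 3.75, q = 7.5.
Δp = 3.75 − 5 = -1.25.

-1.25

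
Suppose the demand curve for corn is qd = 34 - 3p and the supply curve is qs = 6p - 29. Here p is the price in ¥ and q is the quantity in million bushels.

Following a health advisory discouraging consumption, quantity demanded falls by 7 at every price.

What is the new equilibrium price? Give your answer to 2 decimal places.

Solve the original market: 34 - 3p = 6p - 29, hence p = 7 and q = 13.
With the change applied: demand qd = 27 - 3p, supply qs = 6p - 29.
Setting them equal: 27 - 3p = 6p - 29 → 56 = 9p, so p = 56/9 ≈ 6.2222 and q = 25/3 ≈ 8.3333.

6.22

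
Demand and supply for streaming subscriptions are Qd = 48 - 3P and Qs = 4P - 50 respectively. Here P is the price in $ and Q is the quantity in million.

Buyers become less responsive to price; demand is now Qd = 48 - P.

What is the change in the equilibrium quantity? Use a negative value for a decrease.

Before the shock: 48 - 3P = 4P - 50 ⇒ 98 = 7P ⇒ P = 14, Q = 6.
The new curves are Qd = 48 - P (demand) and Qs = 4P - 50 (supply).
Equate the new curves: 48 - P = 4P - 50, giving 98 = 5P, P = 19.6, Q = 28.4.
ΔQ = 28.4 − 6 = +22.4.

+22.4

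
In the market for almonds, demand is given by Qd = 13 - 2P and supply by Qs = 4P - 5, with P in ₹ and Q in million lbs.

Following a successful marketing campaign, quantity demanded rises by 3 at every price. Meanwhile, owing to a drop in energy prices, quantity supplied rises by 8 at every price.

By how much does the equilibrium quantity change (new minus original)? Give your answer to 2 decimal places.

+4.67

Initially, 13 - 2P = 4P - 5, so 18 = 6P and P = 3, Q = 7.
With the change applied: demand Qd = 16 - 2P, supply Qs = 4P + 3.
Equate the new curves: 16 - 2P = 4P + 3, giving 13 = 6P, P = 13/6 ≈ 2.1667, Q = 35/3 ≈ 11.6667.
ΔQ = 11.6667 − 7 = +4.67.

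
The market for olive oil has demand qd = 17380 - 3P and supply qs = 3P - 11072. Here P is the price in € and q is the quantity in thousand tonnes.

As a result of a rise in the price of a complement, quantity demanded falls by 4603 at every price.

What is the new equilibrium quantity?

852.5

Solve the original market: 17380 - 3P = 3P - 11072, hence P = 4742 and q = 3154.
The shock moves the curves to qd = 12777 - 3P and qs = 3P - 11072.
Setting them equal: 12777 - 3P = 3P - 11072 → 23849 = 6P, so P = 23849/6 ≈ 3974.8333 and q = 852.5.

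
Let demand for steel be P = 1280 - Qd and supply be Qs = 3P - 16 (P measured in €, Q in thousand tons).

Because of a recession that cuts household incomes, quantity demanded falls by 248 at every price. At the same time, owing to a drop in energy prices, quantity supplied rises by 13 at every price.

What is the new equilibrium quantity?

773.25

Original equilibrium: 1280 - P = 3P - 16 gives 1296 = 4P, so P = 324 and Q = 956.
With the change applied: demand Qd = 1032 - P, supply Qs = 3P - 3.
Equate the new curves: 1032 - P = 3P - 3, giving 1035 = 4P, P = 258.75, Q = 773.25.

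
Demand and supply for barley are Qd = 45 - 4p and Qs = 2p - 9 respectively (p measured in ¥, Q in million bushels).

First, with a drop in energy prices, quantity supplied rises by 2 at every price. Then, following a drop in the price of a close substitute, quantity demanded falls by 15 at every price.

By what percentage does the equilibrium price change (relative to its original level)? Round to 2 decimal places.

Original equilibrium: 45 - 4p = 2p - 9 gives 54 = 6p, so p = 9 and Q = 9.
With the change applied: demand Qd = 30 - 4p, supply Qs = 2p - 7.
Equate the new curves: 30 - 4p = 2p - 7, giving 37 = 6p, p = 37/6 ≈ 6.1667, Q = 16/3 ≈ 5.3333.
%Δp = (6.1667 − 9) / 9 × 100 = -31.48%.

-31.48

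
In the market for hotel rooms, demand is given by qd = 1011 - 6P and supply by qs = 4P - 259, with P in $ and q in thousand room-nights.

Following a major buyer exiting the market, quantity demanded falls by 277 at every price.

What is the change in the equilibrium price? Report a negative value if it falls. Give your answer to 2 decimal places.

-27.70

Solve the original market: 1011 - 6P = 4P - 259, hence P = 127 and q = 249.
The shock moves the curves to qd = 734 - 6P and qs = 4P - 259.
Equate the new curves: 734 - 6P = 4P - 259, giving 993 = 10P, P = 99.3, q = 138.2.
ΔP = 99.3 − 127 = -27.70.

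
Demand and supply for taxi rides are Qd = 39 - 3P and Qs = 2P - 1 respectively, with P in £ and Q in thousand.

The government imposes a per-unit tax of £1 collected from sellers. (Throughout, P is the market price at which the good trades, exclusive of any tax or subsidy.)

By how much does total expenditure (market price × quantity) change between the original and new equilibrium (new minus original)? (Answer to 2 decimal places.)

Solve the original market: 39 - 3P = 2P - 1, hence P = 8 and Q = 15.
Since sellers keep the price net of the tax, the effective supply curve becomes Qs = 2P - 3.
Equate the new curves: 39 - 3P = 2P - 3, giving 42 = 5P, P = 8.4, Q = 13.8.
Expenditure moves from 8×15 = 120 to 8.4×13.8 = 115.92; change = -4.08.

-4.08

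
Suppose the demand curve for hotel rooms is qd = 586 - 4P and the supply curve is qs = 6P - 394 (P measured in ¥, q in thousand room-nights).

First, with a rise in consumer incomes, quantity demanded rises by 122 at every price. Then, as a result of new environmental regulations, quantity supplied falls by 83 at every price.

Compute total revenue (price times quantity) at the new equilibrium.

27729

Initially, 586 - 4P = 6P - 394, so 980 = 10P and P = 98, q = 194.
The shock moves the curves to qd = 708 - 4P and qs = 6P - 477.
Setting them equal: 708 - 4P = 6P - 477 → 1185 = 10P, so P = 118.5 and q = 234.
New expenditure = 118.5 × 234 = 27729.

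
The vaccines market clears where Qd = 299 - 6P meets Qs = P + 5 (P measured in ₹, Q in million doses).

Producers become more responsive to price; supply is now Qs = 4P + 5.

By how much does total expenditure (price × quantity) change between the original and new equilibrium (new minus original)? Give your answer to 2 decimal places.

Before the shock: 299 - 6P = P + 5 ⇒ 294 = 7P ⇒ P = 42, Q = 47.
The new curves are Qd = 299 - 6P (demand) and Qs = 4P + 5 (supply).
Setting them equal: 299 - 6P = 4P + 5 → 294 = 10P, so P = 29.4 and Q = 122.6.
Expenditure moves from 42×47 = 1974 to 29.4×122.6 = 3604.44; change = +1630.44.

+1630.44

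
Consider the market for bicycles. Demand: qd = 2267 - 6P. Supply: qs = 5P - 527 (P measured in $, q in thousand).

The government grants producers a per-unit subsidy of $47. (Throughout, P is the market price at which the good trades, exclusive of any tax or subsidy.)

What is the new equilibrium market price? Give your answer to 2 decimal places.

232.64

Initially, 2267 - 6P = 5P - 527, so 2794 = 11P and P = 254, q = 743.
Since sellers receive the price plus the subsidy, the effective supply curve becomes qs = 5P - 292.
Clearing the new market: 2267 - 6P = 5P - 292, so P = 2559/11 ≈ 232.6364 and q = 9583/11 ≈ 871.1818.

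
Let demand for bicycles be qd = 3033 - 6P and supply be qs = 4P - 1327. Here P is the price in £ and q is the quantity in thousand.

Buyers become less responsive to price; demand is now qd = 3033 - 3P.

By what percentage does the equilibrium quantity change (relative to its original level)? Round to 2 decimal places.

Initially, 3033 - 6P = 4P - 1327, so 4360 = 10P and P = 436, q = 417.
With the change applied: demand qd = 3033 - 3P, supply qs = 4P - 1327.
Clearing the new market: 3033 - 3P = 4P - 1327, so P = 4360/7 ≈ 622.8571 and q = 8151/7 ≈ 1164.4286.
%Δq = (1164.4286 − 417) / 417 × 100 = +179.24%.

+179.24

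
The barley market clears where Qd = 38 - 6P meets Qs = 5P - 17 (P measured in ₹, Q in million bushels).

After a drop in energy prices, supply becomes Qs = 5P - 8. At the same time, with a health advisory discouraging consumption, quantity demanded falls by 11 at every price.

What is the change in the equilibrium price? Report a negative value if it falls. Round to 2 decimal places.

Original equilibrium: 38 - 6P = 5P - 17 gives 55 = 11P, so P = 5 and Q = 8.
The shock moves the curves to Qd = 27 - 6P and Qs = 5P - 8.
Setting them equal: 27 - 6P = 5P - 8 → 35 = 11P, so P = 35/11 ≈ 3.1818 and Q = 87/11 ≈ 7.9091.
ΔP = 3.1818 − 5 = -1.82.

-1.82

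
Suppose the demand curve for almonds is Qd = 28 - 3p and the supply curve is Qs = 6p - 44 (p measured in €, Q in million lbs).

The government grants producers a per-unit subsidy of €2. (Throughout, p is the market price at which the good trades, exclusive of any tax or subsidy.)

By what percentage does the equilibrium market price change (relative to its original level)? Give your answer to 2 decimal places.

Initially, 28 - 3p = 6p - 44, so 72 = 9p and p = 8, Q = 4.
Since sellers receive the price plus the subsidy, the effective supply curve becomes Qs = 6p - 32.
Setting them equal: 28 - 3p = 6p - 32 → 60 = 9p, so p = 20/3 ≈ 6.6667 and Q = 8.
%Δp = (6.6667 − 8) / 8 × 100 = -16.67%.

-16.67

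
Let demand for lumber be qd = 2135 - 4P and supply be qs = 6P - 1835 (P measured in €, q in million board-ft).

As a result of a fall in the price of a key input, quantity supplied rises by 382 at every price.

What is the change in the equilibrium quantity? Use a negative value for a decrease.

+152.8

Initially, 2135 - 4P = 6P - 1835, so 3970 = 10P and P = 397, q = 547.
The new curves are qd = 2135 - 4P (demand) and qs = 6P - 1453 (supply).
Clearing the new market: 2135 - 4P = 6P - 1453, so P = 358.8 and q = 699.8.
Δq = 699.8 − 547 = +152.8.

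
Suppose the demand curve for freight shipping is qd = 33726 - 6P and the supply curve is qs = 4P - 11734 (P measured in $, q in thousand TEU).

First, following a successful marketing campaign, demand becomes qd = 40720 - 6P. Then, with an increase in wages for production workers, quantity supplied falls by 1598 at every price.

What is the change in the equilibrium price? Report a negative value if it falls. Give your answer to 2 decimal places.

+859.20

Solve the original market: 33726 - 6P = 4P - 11734, hence P = 4546 and q = 6450.
After the shift, demand is qd = 40720 - 6P and supply is qs = 4P - 13332.
Setting them equal: 40720 - 6P = 4P - 13332 → 54052 = 10P, so P = 5405.2 and q = 8288.8.
ΔP = 5405.2 − 4546 = +859.20.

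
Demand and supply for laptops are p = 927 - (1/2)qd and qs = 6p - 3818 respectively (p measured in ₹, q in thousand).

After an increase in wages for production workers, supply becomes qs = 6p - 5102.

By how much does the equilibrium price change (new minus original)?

Initially, 1854 - 2p = 6p - 3818, so 5672 = 8p and p = 709, q = 436.
With the change applied: demand qd = 1854 - 2p, supply qs = 6p - 5102.
New equilibrium: 1854 - 2p = 6p - 5102 ⇒ 6956 = 8p ⇒ p = 869.5, q = 115.
Δp = 869.5 − 709 = +160.5.

+160.5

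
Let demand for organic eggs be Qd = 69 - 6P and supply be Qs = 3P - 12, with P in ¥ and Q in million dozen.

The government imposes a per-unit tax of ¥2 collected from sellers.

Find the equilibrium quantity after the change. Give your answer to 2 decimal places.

Original equilibrium: 69 - 6P = 3P - 12 gives 81 = 9P, so P = 9 and Q = 15.
Since sellers keep the price net of the tax, the effective supply curve becomes Qs = 3P - 18.
New equilibrium: 69 - 6P = 3P - 18 ⇒ 87 = 9P ⇒ P = 29/3 ≈ 9.6667, Q = 11.

11.00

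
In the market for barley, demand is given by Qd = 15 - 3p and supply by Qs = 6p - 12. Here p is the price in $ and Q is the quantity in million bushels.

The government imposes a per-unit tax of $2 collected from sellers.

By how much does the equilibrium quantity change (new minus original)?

Original equilibrium: 15 - 3p = 6p - 12 gives 27 = 9p, so p = 3 and Q = 6.
Since sellers keep the price net of the tax, the effective supply curve becomes Qs = 6p - 24.
New equilibrium: 15 - 3p = 6p - 24 ⇒ 39 = 9p ⇒ p = 13/3 ≈ 4.3333, Q = 2.
ΔQ = 2 − 6 = -4.

-4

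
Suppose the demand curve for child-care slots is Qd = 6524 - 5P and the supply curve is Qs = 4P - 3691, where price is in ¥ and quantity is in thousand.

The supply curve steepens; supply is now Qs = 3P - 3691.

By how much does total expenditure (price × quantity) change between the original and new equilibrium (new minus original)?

Original equilibrium: 6524 - 5P = 4P - 3691 gives 10215 = 9P, so P = 1135 and Q = 849.
The new curves are Qd = 6524 - 5P (demand) and Qs = 3P - 3691 (supply).
Setting them equal: 6524 - 5P = 3P - 3691 → 10215 = 8P, so P = 1276.875 and Q = 139.625.
Expenditure moves from 1135×849 = 963615 to 1276.875×139.625 = 178283.671875; change = -785331.328125.

-785331.328125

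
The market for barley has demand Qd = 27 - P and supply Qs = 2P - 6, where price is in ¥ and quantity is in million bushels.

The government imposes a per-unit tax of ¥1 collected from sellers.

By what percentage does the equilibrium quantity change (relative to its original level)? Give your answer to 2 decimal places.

-4.17

Original equilibrium: 27 - P = 2P - 6 gives 33 = 3P, so P = 11 and Q = 16.
Since sellers keep the price net of the tax, the effective supply curve becomes Qs = 2P - 8.
New equilibrium: 27 - P = 2P - 8 ⇒ 35 = 3P ⇒ P = 35/3 ≈ 11.6667, Q = 46/3 ≈ 15.3333.
%ΔQ = (15.3333 − 16) / 16 × 100 = -4.17%.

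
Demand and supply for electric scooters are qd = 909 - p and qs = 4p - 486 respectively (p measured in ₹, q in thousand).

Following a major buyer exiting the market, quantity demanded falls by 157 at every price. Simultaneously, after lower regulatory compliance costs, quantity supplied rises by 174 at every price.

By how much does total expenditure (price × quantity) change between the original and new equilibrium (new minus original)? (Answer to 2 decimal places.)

Initially, 909 - p = 4p - 486, so 1395 = 5p and p = 279, q = 630.
After the shift, demand is qd = 752 - p and supply is qs = 4p - 312.
Equate the new curves: 752 - p = 4p - 312, giving 1064 = 5p, p = 212.8, q = 539.2.
Expenditure moves from 279×630 = 175770 to 212.8×539.2 = 114741.76; change = -61028.24.

-61028.24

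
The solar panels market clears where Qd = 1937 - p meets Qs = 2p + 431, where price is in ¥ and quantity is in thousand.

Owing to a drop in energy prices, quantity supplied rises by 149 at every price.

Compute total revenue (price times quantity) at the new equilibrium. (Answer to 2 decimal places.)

671564.22

Original equilibrium: 1937 - p = 2p + 431 gives 1506 = 3p, so p = 502 and Q = 1435.
With the change applied: demand Qd = 1937 - p, supply Qs = 2p + 580.
New equilibrium: 1937 - p = 2p + 580 ⇒ 1357 = 3p ⇒ p = 1357/3 ≈ 452.3333, Q = 4454/3 ≈ 1484.6667.
New expenditure = 452.3333 × 1484.6667 = 671564.22.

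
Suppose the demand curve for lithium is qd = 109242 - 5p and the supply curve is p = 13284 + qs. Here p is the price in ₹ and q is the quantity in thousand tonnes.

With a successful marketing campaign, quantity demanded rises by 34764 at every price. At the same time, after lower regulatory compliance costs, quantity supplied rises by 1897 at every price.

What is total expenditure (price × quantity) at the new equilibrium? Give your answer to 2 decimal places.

Original equilibrium: 109242 - 5p = p - 13284 gives 122526 = 6p, so p = 20421 and q = 7137.
The shock moves the curves to qd = 144006 - 5p and qs = p - 11387.
Equate the new curves: 144006 - 5p = p - 11387, giving 155393 = 6p, p = 155393/6 ≈ 25898.8333, q = 87071/6 ≈ 14511.8333.
New expenditure = 25898.8333 × 14511.8333 = 375839552.86.

375839552.86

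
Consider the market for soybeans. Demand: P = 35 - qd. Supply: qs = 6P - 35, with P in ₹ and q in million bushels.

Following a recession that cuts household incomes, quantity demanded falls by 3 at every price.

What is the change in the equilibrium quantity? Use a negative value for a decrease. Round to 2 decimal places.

Initially, 35 - P = 6P - 35, so 70 = 7P and P = 10, q = 25.
The shock moves the curves to qd = 32 - P and qs = 6P - 35.
New equilibrium: 32 - P = 6P - 35 ⇒ 67 = 7P ⇒ P = 67/7 ≈ 9.5714, q = 157/7 ≈ 22.4286.
Δq = 22.4286 − 25 = -2.57.

-2.57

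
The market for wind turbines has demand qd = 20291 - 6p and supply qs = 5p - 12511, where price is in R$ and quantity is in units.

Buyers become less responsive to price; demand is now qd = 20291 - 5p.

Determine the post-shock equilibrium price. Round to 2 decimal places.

3280.20

Solve the original market: 20291 - 6p = 5p - 12511, hence p = 2982 and q = 2399.
With the change applied: demand qd = 20291 - 5p, supply qs = 5p - 12511.
Setting them equal: 20291 - 5p = 5p - 12511 → 32802 = 10p, so p = 3280.2 and q = 3890.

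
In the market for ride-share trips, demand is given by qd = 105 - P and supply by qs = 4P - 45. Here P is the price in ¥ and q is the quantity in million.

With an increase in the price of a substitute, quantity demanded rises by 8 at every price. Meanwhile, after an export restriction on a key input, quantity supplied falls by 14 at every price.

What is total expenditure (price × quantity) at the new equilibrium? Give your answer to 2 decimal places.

2703.84

Initially, 105 - P = 4P - 45, so 150 = 5P and P = 30, q = 75.
After the shift, demand is qd = 113 - P and supply is qs = 4P - 59.
New equilibrium: 113 - P = 4P - 59 ⇒ 172 = 5P ⇒ P = 34.4, q = 78.6.
New expenditure = 34.4 × 78.6 = 2703.84.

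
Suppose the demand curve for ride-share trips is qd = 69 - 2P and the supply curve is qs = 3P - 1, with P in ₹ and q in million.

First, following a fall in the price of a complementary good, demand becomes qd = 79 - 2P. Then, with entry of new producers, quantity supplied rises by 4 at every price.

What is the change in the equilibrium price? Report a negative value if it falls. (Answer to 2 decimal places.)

+1.20

Initially, 69 - 2P = 3P - 1, so 70 = 5P and P = 14, q = 41.
The shock moves the curves to qd = 79 - 2P and qs = 3P + 3.
Clearing the new market: 79 - 2P = 3P + 3, so P = 15.2 and q = 48.6.
ΔP = 15.2 − 14 = +1.20.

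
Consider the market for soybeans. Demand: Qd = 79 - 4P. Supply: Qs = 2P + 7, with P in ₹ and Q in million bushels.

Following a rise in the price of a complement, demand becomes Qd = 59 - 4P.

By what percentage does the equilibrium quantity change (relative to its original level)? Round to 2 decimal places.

-21.51

Solve the original market: 79 - 4P = 2P + 7, hence P = 12 and Q = 31.
After the shift, demand is Qd = 59 - 4P and supply is Qs = 2P + 7.
Clearing the new market: 59 - 4P = 2P + 7, so P = 26/3 ≈ 8.6667 and Q = 73/3 ≈ 24.3333.
%ΔQ = (24.3333 − 31) / 31 × 100 = -21.51%.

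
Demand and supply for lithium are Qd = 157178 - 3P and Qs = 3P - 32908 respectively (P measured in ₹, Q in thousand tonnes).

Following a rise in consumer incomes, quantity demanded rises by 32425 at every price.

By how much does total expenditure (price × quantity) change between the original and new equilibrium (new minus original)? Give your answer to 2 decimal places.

Initially, 157178 - 3P = 3P - 32908, so 190086 = 6P and P = 31681, Q = 62135.
The shock moves the curves to Qd = 189603 - 3P and Qs = 3P - 32908.
Equate the new curves: 189603 - 3P = 3P - 32908, giving 222511 = 6P, P = 222511/6 ≈ 37085.1667, Q = 78347.5.
Expenditure moves from 31681×62135 = 1968498935 to 37085.1667×78347.5 = 2905530095.4167; change = +937031160.42.

+937031160.42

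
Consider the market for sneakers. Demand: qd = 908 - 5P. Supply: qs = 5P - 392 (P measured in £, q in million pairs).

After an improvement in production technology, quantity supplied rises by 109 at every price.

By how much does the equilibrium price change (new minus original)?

Before the shock: 908 - 5P = 5P - 392 ⇒ 1300 = 10P ⇒ P = 130, q = 258.
The new curves are qd = 908 - 5P (demand) and qs = 5P - 283 (supply).
Clearing the new market: 908 - 5P = 5P - 283, so P = 119.1 and q = 312.5.
ΔP = 119.1 − 130 = -10.9.

-10.9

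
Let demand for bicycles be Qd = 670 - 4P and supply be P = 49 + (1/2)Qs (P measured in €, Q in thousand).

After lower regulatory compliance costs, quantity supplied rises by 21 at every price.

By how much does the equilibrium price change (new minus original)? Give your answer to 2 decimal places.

-3.50

Original equilibrium: 670 - 4P = 2P - 98 gives 768 = 6P, so P = 128 and Q = 158.
With the change applied: demand Qd = 670 - 4P, supply Qs = 2P - 77.
Clearing the new market: 670 - 4P = 2P - 77, so P = 124.5 and Q = 172.
ΔP = 124.5 − 128 = -3.50.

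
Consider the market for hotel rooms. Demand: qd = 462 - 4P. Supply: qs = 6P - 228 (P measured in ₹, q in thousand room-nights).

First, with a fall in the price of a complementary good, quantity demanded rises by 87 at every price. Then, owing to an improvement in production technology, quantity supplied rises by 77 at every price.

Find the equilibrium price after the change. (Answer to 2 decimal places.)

70.00

Initially, 462 - 4P = 6P - 228, so 690 = 10P and P = 69, q = 186.
With the change applied: demand qd = 549 - 4P, supply qs = 6P - 151.
Equate the new curves: 549 - 4P = 6P - 151, giving 700 = 10P, P = 70, q = 269.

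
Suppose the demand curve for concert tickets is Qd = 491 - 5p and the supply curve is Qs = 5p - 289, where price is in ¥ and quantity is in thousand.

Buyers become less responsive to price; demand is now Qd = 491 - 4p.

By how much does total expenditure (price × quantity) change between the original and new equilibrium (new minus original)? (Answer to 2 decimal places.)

+4630.89

Before the shock: 491 - 5p = 5p - 289 ⇒ 780 = 10p ⇒ p = 78, Q = 101.
After the shift, demand is Qd = 491 - 4p and supply is Qs = 5p - 289.
Setting them equal: 491 - 4p = 5p - 289 → 780 = 9p, so p = 260/3 ≈ 86.6667 and Q = 433/3 ≈ 144.3333.
Expenditure moves from 78×101 = 7878 to 86.6667×144.3333 = 12508.8889; change = +4630.89.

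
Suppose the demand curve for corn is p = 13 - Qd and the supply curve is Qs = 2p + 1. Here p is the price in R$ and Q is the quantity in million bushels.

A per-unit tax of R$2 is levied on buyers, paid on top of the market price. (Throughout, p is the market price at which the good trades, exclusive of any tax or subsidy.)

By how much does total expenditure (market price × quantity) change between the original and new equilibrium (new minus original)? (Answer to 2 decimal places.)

Solve the original market: 13 - p = 2p + 1, hence p = 4 and Q = 9.
Since buyers pay the price plus the tax, the effective demand curve becomes Qd = 11 - p.
Equate the new curves: 11 - p = 2p + 1, giving 10 = 3p, p = 10/3 ≈ 3.3333, Q = 23/3 ≈ 7.6667.
Expenditure moves from 4×9 = 36 to 3.3333×7.6667 = 25.5556; change = -10.44.

-10.44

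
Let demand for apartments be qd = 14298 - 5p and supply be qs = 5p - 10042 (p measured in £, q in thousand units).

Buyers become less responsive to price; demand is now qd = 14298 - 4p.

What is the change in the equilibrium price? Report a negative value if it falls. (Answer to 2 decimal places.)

Before the shock: 14298 - 5p = 5p - 10042 ⇒ 24340 = 10p ⇒ p = 2434, q = 2128.
With the change applied: demand qd = 14298 - 4p, supply qs = 5p - 10042.
Equate the new curves: 14298 - 4p = 5p - 10042, giving 24340 = 9p, p = 24340/9 ≈ 2704.4444, q = 31322/9 ≈ 3480.2222.
Δp = 2704.4444 − 2434 = +270.44.

+270.44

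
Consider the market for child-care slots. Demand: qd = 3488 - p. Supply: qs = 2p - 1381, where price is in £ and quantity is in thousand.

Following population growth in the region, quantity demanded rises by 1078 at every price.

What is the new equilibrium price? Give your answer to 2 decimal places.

Initially, 3488 - p = 2p - 1381, so 4869 = 3p and p = 1623, q = 1865.
The shock moves the curves to qd = 4566 - p and qs = 2p - 1381.
New equilibrium: 4566 - p = 2p - 1381 ⇒ 5947 = 3p ⇒ p = 5947/3 ≈ 1982.3333, q = 7751/3 ≈ 2583.6667.

1982.33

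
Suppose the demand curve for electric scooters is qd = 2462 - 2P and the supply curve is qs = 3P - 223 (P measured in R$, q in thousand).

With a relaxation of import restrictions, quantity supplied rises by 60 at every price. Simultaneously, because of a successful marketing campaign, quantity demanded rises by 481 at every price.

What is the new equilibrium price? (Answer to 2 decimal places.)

Initially, 2462 - 2P = 3P - 223, so 2685 = 5P and P = 537, q = 1388.
After the shift, demand is qd = 2943 - 2P and supply is qs = 3P - 163.
Clearing the new market: 2943 - 2P = 3P - 163, so P = 621.2 and q = 1700.6.

621.20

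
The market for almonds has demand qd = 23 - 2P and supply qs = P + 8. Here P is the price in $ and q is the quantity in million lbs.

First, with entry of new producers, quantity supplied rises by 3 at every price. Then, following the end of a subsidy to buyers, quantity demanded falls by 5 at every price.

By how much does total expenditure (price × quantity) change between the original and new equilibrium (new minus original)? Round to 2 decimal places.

Initially, 23 - 2P = P + 8, so 15 = 3P and P = 5, q = 13.
The new curves are qd = 18 - 2P (demand) and qs = P + 11 (supply).
Clearing the new market: 18 - 2P = P + 11, so P = 7/3 ≈ 2.3333 and q = 40/3 ≈ 13.3333.
Expenditure moves from 5×13 = 65 to 2.3333×13.3333 = 31.1111; change = -33.89.

-33.89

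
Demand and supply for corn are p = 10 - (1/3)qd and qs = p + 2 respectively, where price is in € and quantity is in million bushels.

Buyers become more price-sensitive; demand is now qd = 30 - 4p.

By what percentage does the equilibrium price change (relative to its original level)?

Initially, 30 - 3p = p + 2, so 28 = 4p and p = 7, q = 9.
With the change applied: demand qd = 30 - 4p, supply qs = p + 2.
New equilibrium: 30 - 4p = p + 2 ⇒ 28 = 5p ⇒ p = 5.6, q = 7.6.
%Δp = (5.6 − 7) / 7 × 100 = -20%.

-20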